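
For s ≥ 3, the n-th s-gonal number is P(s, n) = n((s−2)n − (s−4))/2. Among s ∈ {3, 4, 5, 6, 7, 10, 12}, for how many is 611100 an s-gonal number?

s = 3: P(3, 1105) = 611065 and P(3, 1106) = 612171; 611100 is not s-gonal.
s = 4: P(4, 781) = 609961 and P(4, 782) = 611524; 611100 is not s-gonal.
s = 5: P(5, 638) = 610247 and P(5, 639) = 612162; 611100 is not s-gonal.
s = 6: P(6, 553) = 611065 and P(6, 554) = 613278; 611100 is not s-gonal.
s = 7: P(7, 494) = 609349 and P(7, 495) = 611820; 611100 is not s-gonal.
s = 10: P(10, 391) = 610351 and P(10, 392) = 613480; 611100 is not s-gonal.
s = 12: P(12, 350) = 611100. ✓
Hits: s ∈ {12} → 1.

1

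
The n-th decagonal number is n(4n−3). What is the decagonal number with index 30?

The 30th decagonal number is n(4n−3) with n = 30.
30·(4·30 − 3) = 30·117 = 3510.

3510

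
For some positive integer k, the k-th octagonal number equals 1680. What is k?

24

Set n(3n−2) = 1680, giving 3n² − 2n − 1680 = 0.
The discriminant is 4 + 12·1680 = 20164, and √20164 = 142.
So n = (2 + 142) / 6 = 144/6 = 24.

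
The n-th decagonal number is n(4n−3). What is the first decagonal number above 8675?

8695

Solve n(4n−3) > 8675 for integer n.
The largest n with value ≤ 8675 is 46 (since 8326 ≤ 8675 < 8695), so the first above is n = 47, value 8695.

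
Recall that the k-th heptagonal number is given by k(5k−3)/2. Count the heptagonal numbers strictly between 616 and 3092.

The n-th heptagonal number is n(5n−3)/2.
Smallest index with value > 616: n = 17 (giving 697).
Largest index with value < 3092: n = 35 (giving 3010).
Indices 17 through 35: 19 terms.

19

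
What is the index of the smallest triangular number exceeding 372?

27

Solve n(n+1)/2 > 372 for integer n.
The largest n with value ≤ 372 is 26 (since 351 ≤ 372 < 378), so the first above is n = 27, value 378.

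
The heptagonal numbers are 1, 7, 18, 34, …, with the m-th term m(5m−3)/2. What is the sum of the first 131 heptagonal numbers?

1881946

Σ i(5i−3)/2 = (5Σi² − 3Σi) / 2 over i = 1..131.
Σi = 8646 and Σi² = 757966.
(5·757966 − 3·8646) / 2 = 3763892/2 = 1881946.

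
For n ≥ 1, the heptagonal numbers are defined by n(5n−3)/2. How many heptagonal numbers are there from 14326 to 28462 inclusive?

32

The n-th heptagonal number is n(5n−3)/2.
Smallest index with value ≥ 14326: n = 76 (giving 14326).
Largest index with value ≤ 28462: n = 107 (giving 28462).
Indices 76 through 107: 32 terms.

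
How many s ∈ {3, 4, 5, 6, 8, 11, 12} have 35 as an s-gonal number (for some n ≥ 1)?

s = 3: P(3, 7) = 28 and P(3, 8) = 36; 35 is not s-gonal.
s = 4: P(4, 5) = 25 and P(4, 6) = 36; 35 is not s-gonal.
s = 5: P(5, 5) = 35. ✓
s = 6: P(6, 4) = 28 and P(6, 5) = 45; 35 is not s-gonal.
s = 8: P(8, 3) = 21 and P(8, 4) = 40; 35 is not s-gonal.
s = 11: P(11, 3) = 30 and P(11, 4) = 58; 35 is not s-gonal.
s = 12: P(12, 3) = 33 and P(12, 4) = 64; 35 is not s-gonal.
Hits: s ∈ {5} → 1.

1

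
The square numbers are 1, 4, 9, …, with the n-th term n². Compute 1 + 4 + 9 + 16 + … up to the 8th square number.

Σ_{i=1}^{8} i² = 8·9·17/6 = 204.

204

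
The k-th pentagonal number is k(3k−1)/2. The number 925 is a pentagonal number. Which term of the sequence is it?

25

Set n(3n−1)/2 = 925, giving 3n² − n − 1850 = 0.
The discriminant is 1 + 24·925 = 22201, and √22201 = 149.
So n = (1 + 149) / 6 = 150/6 = 25.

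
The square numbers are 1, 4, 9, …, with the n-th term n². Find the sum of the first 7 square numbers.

140

Σ_{i=1}^{7} i² = 7·8·15/6 = 140.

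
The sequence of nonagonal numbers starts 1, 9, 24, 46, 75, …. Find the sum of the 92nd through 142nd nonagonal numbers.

Σ i(7i−5)/2 = (7Σi² − 5Σi) / 2 over i = 92..142.
Σi = 10153 − 4186 = 5967 and Σi² = 964535 − 255346 = 709189.
(7·709189 − 5·5967) / 2 = 4934488/2 = 2467244.

2467244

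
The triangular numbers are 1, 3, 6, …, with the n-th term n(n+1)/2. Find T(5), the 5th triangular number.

The 5th triangular number is n(n+1)/2 with n = 5.
5·6/2 = 30/2 = 15.

15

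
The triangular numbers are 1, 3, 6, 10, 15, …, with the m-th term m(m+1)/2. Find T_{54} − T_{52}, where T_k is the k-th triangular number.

107

54·55/2 = 1485 and 52·53/2 = 1378.
Difference: 1485 − 1378 = 107.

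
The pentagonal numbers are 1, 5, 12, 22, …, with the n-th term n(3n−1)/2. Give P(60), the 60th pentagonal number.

The 60th pentagonal number is n(3n−1)/2 with n = 60.
60·(3·60 − 1)/2 = 60·179/2 = 5370.

5370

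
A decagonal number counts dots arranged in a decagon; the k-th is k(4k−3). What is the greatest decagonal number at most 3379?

3277

Solve n(4n−3) ≤ 3379 for integer n.
n = 29 gives 3277 ≤ 3379, while n = 30 gives 3510 > 3379; so the answer is 3277.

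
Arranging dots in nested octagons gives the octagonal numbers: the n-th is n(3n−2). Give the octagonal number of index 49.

The 49th octagonal number is n(3n−2) with n = 49.
49·(3·49 − 2) = 49·145 = 7105.

7105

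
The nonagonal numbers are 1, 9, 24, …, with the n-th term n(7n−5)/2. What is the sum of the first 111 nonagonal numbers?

1601656

Σ i(7i−5)/2 = (7Σi² − 5Σi) / 2 over i = 1..111.
Σi = 6216 and Σi² = 462056.
(7·462056 − 5·6216) / 2 = 3203312/2 = 1601656.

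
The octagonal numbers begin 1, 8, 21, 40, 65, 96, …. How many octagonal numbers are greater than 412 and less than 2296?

The n-th octagonal number is n(3n−2).
Smallest index with value > 412: n = 13 (giving 481).
Largest index with value < 2296: n = 27 (giving 2133).
Indices 13 through 27: 15 terms.

15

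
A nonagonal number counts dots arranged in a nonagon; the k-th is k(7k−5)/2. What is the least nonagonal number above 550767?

553419

Solve n(7n−5)/2 > 550767 for integer n.
The largest n with value ≤ 550767 is 397 (since 550639 ≤ 550767 < 553419), so the first above is n = 398, value 553419.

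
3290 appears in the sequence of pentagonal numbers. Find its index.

47

Set n(3n−1)/2 = 3290, giving 3n² − n − 6580 = 0.
The discriminant is 1 + 24·3290 = 78961, and √78961 = 281.
So n = (1 + 281) / 6 = 282/6 = 47.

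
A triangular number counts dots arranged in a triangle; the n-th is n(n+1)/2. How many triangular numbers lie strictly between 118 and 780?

24

The n-th triangular number is n(n+1)/2.
Smallest index with value > 118: n = 15 (giving 120).
Largest index with value < 780: n = 38 (giving 741).
Indices 15 through 38: 24 terms.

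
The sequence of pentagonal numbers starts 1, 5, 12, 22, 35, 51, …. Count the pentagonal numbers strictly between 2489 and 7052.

28

The n-th pentagonal number is n(3n−1)/2.
Smallest index with value > 2489: n = 41 (giving 2501).
Largest index with value < 7052: n = 68 (giving 6902).
Indices 41 through 68: 28 terms.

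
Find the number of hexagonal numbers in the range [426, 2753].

The n-th hexagonal number is n(2n−1).
Smallest index with value ≥ 426: n = 15 (giving 435).
Largest index with value ≤ 2753: n = 37 (giving 2701).
Indices 15 through 37: 23 terms.

23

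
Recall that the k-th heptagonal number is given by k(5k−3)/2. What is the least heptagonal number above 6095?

6175

Solve n(5n−3)/2 > 6095 for integer n.
The largest n with value ≤ 6095 is 49 (since 5929 ≤ 6095 < 6175), so the first above is n = 50, value 6175.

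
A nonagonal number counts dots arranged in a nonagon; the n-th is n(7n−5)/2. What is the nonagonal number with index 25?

The 25th nonagonal number is n(7n−5)/2 with n = 25.
25·(7·25 − 5)/2 = 25·170/2 = 25·85 = 2125.

2125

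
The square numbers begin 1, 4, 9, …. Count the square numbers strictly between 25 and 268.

11

The n-th square number is n².
Smallest index with value > 25: n = 6 (giving 36).
Largest index with value < 268: n = 16 (giving 256).
Indices 6 through 16: 11 terms.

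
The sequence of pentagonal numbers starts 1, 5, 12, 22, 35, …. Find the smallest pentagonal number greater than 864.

Solve n(3n−1)/2 > 864 for integer n.
The largest n with value ≤ 864 is 24 (since 852 ≤ 864 < 925), so the first above is n = 25, value 925.

925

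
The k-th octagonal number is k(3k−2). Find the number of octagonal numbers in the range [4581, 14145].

The n-th octagonal number is n(3n−2).
Smallest index with value ≥ 4581: n = 40 (giving 4720).
Largest index with value ≤ 14145: n = 69 (giving 14145).
Indices 40 through 69: 30 terms.

30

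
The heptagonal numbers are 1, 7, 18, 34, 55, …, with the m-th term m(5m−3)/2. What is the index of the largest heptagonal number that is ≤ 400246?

Solve n(5n−3)/2 ≤ 400246 for integer n.
n = 400 gives 399400 ≤ 400246, while n = 401 gives 401401 > 400246; so the answer is index 400.

400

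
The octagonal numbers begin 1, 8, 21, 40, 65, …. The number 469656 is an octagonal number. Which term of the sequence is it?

Set n(3n−2) = 469656, giving 3n² − 2n − 469656 = 0.
The discriminant is 4 + 12·469656 = 5635876, and √5635876 = 2374.
So n = (2 + 2374) / 6 = 2376/6 = 396.

396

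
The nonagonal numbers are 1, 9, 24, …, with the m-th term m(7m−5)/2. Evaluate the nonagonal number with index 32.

3504

The 32nd nonagonal number is n(7n−5)/2 with n = 32.
32·(7·32 − 5)/2 = 32·219/2 = 3504.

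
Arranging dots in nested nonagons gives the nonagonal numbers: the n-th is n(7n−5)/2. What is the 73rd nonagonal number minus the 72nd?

505

Consecutive nonagonal numbers differ by 7n − 6: here 7·73 − 6 = 505.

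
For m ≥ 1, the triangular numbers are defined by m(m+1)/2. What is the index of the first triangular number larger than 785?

Solve n(n+1)/2 > 785 for integer n.
The largest n with value ≤ 785 is 39 (since 780 ≤ 785 < 820), so the first above is n = 40, value 820.

40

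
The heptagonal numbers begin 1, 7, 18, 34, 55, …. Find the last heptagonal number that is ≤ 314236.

312759

Solve n(5n−3)/2 ≤ 314236 for integer n.
n = 354 gives 312759 ≤ 314236, while n = 355 gives 314530 > 314236; so the answer is 312759.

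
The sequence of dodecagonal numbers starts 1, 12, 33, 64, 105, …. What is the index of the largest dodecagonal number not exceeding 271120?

233

Solve n(5n−4) ≤ 271120 for integer n.
n = 233 gives 270513 ≤ 271120, while n = 234 gives 272844 > 271120; so the answer is index 233.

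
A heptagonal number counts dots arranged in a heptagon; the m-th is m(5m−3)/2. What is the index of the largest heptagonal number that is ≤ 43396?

132

Solve n(5n−3)/2 ≤ 43396 for integer n.
n = 132 gives 43362 ≤ 43396, while n = 133 gives 44023 > 43396; so the answer is index 132.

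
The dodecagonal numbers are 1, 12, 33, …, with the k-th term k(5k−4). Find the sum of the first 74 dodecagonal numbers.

678025

Σ i(5i−4) = 5Σi² − 4Σi over i = 1..74.
Σi = 2775 and Σi² = 137825.
5·137825 − 4·2775 = 678025.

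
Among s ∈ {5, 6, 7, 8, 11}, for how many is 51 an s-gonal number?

1

s = 5: P(5, 6) = 51. ✓
s = 6: P(6, 5) = 45 and P(6, 6) = 66; 51 is not s-gonal.
s = 7: P(7, 4) = 34 and P(7, 5) = 55; 51 is not s-gonal.
s = 8: P(8, 4) = 40 and P(8, 5) = 65; 51 is not s-gonal.
s = 11: P(11, 3) = 30 and P(11, 4) = 58; 51 is not s-gonal.
Hits: s ∈ {5} → 1.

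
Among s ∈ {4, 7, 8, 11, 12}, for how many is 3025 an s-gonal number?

s = 4: P(4, 55) = 3025. ✓
s = 7: P(7, 35) = 3010 and P(7, 36) = 3186; 3025 is not s-gonal.
s = 8: P(8, 32) = 3008 and P(8, 33) = 3201; 3025 is not s-gonal.
s = 11: P(11, 26) = 2951 and P(11, 27) = 3186; 3025 is not s-gonal.
s = 12: P(12, 25) = 3025. ✓
Hits: s ∈ {4, 12} → 2.

2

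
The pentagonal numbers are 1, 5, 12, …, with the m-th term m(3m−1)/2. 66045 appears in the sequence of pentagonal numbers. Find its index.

Set n(3n−1)/2 = 66045, giving 3n² − n − 132090 = 0.
The discriminant is 1 + 24·66045 = 1585081, and √1585081 = 1259.
So n = (1 + 1259) / 6 = 1260/6 = 210.
Check: 210·(3·210 − 1)/2 = 66045. ✓

210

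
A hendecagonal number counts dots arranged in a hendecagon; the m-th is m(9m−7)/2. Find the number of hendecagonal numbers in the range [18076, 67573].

59

The n-th hendecagonal number is n(9n−7)/2.
Smallest index with value ≥ 18076: n = 64 (giving 18208).
Largest index with value ≤ 67573: n = 122 (giving 66551).
Indices 64 through 122: 59 terms.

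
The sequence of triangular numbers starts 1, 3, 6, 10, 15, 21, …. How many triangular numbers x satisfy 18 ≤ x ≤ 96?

8

The n-th triangular number is n(n+1)/2.
Smallest index with value ≥ 18: n = 6 (giving 21).
Largest index with value ≤ 96: n = 13 (giving 91).
Indices 6 through 13: 8 terms.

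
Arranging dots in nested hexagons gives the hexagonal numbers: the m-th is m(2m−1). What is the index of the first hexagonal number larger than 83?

Solve n(2n−1) > 83 for integer n.
The largest n with value ≤ 83 is 6 (since 66 ≤ 83 < 91), so the first above is n = 7, value 91.

7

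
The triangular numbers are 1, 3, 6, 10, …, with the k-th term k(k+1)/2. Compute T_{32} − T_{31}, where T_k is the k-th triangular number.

Consecutive triangular numbers differ by n: T_{32} − T_{31} = 32.

32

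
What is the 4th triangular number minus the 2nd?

4·5/2 = 10 and 2·3/2 = 3.
Difference: 10 − 3 = 7.

7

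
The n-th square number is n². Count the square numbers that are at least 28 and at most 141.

6

The n-th square number is n².
Smallest index with value ≥ 28: n = 6 (giving 36).
Largest index with value ≤ 141: n = 11 (giving 121).
Indices 6 through 11: 6 terms.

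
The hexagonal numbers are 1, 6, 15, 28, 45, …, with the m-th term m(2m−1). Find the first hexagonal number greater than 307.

325

Solve n(2n−1) > 307 for integer n.
The largest n with value ≤ 307 is 12 (since 276 ≤ 307 < 325), so the first above is n = 13, value 325.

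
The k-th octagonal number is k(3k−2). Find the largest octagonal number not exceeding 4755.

Solve n(3n−2) ≤ 4755 for integer n.
n = 40 gives 4720 ≤ 4755, while n = 41 gives 4961 > 4755; so the answer is 4720.

4720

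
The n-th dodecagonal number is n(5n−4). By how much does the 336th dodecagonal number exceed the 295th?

129191

336·(5·336 − 4) = 563136 and 295·(5·295 − 4) = 433945.
Difference: 563136 − 433945 = 129191.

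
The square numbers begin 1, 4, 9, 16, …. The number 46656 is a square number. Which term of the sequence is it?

216

We need n² = 46656, so n = √46656 = 216.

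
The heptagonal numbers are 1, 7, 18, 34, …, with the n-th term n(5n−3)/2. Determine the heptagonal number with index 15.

The 15th heptagonal number is n(5n−3)/2 with n = 15.
15·(5·15 − 3)/2 = 15·72/2 = 15·36 = 540.

540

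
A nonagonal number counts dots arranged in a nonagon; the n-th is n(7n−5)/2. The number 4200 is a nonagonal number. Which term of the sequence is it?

35

Set n(7n−5)/2 = 4200, giving 7n² − 5n − 8400 = 0.
The discriminant is 25 + 56·4200 = 235225, and √235225 = 485.
So n = (5 + 485) / 14 = 490/14 = 35.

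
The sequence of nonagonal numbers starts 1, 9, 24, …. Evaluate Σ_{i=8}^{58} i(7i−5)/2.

Σ i(7i−5)/2 = (7Σi² − 5Σi) / 2 over i = 8..58.
Σi = 1711 − 28 = 1683 and Σi² = 66729 − 140 = 66589.
(7·66589 − 5·1683) / 2 = 457708/2 = 228854.

228854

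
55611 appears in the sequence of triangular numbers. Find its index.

Set n(n+1)/2 = 55611, giving n² + n − 111222 = 0.
So n = (-1 + 667) / 2 = 666/2 = 333.

333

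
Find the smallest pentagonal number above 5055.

5192

Solve n(3n−1)/2 > 5055 for integer n.
The largest n with value ≤ 5055 is 58 (since 5017 ≤ 5055 < 5192), so the first above is n = 59, value 5192.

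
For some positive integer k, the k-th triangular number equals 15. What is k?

Set n(n+1)/2 = 15, giving n² + n − 30 = 0.
The discriminant is 1 + 8·15 = 121, and √121 = 11.
So n = (-1 + 11) / 2 = 10/2 = 5.

5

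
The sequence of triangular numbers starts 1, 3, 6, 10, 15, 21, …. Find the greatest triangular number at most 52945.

52650

Solve n(n+1)/2 ≤ 52945 for integer n.
n = 324 gives 52650 ≤ 52945, while n = 325 gives 52975 > 52945; so the answer is 52650.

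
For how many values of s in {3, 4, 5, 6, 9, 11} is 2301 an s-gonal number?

s = 3: P(3, 67) = 2278 and P(3, 68) = 2346; 2301 is not s-gonal.
s = 4: P(4, 47) = 2209 and P(4, 48) = 2304; 2301 is not s-gonal.
s = 5: P(5, 39) = 2262 and P(5, 40) = 2380; 2301 is not s-gonal.
s = 6: P(6, 34) = 2278 and P(6, 35) = 2415; 2301 is not s-gonal.
s = 9: P(9, 26) = 2301. ✓
s = 11: P(11, 23) = 2300 and P(11, 24) = 2508; 2301 is not s-gonal.
Hits: s ∈ {9} → 1.

1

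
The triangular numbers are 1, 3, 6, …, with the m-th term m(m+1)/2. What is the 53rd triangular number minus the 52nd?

53

Consecutive triangular numbers differ by n: T_{53} − T_{52} = 53.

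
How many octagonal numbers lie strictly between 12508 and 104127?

122

The n-th octagonal number is n(3n−2).
Smallest index with value > 12508: n = 65 (giving 12545).
Largest index with value < 104127: n = 186 (giving 103416).
Indices 65 through 186: 122 terms.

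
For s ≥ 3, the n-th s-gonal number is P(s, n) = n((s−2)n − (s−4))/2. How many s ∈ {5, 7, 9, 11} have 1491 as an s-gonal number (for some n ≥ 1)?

s = 5: P(5, 31) = 1426 and P(5, 32) = 1520; 1491 is not s-gonal.
s = 7: P(7, 24) = 1404 and P(7, 25) = 1525; 1491 is not s-gonal.
s = 9: P(9, 21) = 1491. ✓
s = 11: P(11, 18) = 1395 and P(11, 19) = 1558; 1491 is not s-gonal.
Hits: s ∈ {9} → 1.

1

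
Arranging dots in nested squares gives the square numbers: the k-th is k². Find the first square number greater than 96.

100

Solve n² > 96 for integer n.
The largest n with value ≤ 96 is 9 (since 81 ≤ 96 < 100), so the first above is n = 10, value 100.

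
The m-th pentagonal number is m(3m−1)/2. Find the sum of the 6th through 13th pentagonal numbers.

Σ i(3i−1)/2 = (3Σi² − Σi) / 2 over i = 6..13.
Σi = 91 − 15 = 76 and Σi² = 819 − 55 = 764.
(3·764 − 1·76) / 2 = 2216/2 = 1108.

1108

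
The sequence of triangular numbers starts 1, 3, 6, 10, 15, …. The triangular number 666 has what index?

Set n(n+1)/2 = 666, giving n² + n − 1332 = 0.
The discriminant is 1 + 8·666 = 5329, and √5329 = 73.
So n = (-1 + 73) / 2 = 72/2 = 36.
Check: 36·37/2 = 666. ✓

36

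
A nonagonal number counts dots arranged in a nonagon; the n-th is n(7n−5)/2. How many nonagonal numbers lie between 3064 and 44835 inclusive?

The n-th nonagonal number is n(7n−5)/2.
Smallest index with value ≥ 3064: n = 30 (giving 3075).
Largest index with value ≤ 44835: n = 113 (giving 44409).
Indices 30 through 113: 84 terms.

84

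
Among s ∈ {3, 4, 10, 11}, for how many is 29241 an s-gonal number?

2

s = 3: P(3, 241) = 29161 and P(3, 242) = 29403; 29241 is not s-gonal.
s = 4: P(4, 171) = 29241. ✓
s = 10: P(10, 85) = 28645 and P(10, 86) = 29326; 29241 is not s-gonal.
s = 11: P(11, 81) = 29241. ✓
Hits: s ∈ {4, 11} → 2.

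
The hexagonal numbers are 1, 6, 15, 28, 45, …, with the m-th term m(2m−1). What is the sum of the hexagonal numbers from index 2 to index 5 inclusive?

94

Σ i(2i−1) = 2Σi² − Σi over i = 2..5.
Σi = 15 − 1 = 14 and Σi² = 55 − 1 = 54.
2·54 − 1·14 = 94.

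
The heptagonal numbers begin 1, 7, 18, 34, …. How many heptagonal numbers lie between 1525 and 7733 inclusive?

The n-th heptagonal number is n(5n−3)/2.
Smallest index with value ≥ 1525: n = 25 (giving 1525).
Largest index with value ≤ 7733: n = 55 (giving 7480).
Indices 25 through 55: 31 terms.

31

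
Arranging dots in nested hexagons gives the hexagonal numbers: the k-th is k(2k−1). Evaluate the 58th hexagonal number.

The 58th hexagonal number is n(2n−1) with n = 58.
58·(2·58 − 1) = 58·115 = 6670.

6670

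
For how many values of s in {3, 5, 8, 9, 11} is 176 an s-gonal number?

2

s = 3: P(3, 18) = 171 and P(3, 19) = 190; 176 is not s-gonal.
s = 5: P(5, 11) = 176. ✓
s = 8: P(8, 8) = 176. ✓
s = 9: P(9, 7) = 154 and P(9, 8) = 204; 176 is not s-gonal.
s = 11: P(11, 6) = 141 and P(11, 7) = 196; 176 is not s-gonal.
Hits: s ∈ {5, 8} → 2.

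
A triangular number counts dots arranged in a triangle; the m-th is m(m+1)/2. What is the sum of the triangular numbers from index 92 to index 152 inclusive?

467138

Σ i(i+1)/2 = (Σi² + Σi) / 2 over i = 92..152.
Σi = 11628 − 4186 = 7442 and Σi² = 1182180 − 255346 = 926834.
(1·926834 + 1·7442) / 2 = 934276/2 = 467138.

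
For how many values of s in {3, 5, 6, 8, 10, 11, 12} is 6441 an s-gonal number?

s = 3: P(3, 113) = 6441. ✓
s = 5: P(5, 65) = 6305 and P(5, 66) = 6501; 6441 is not s-gonal.
s = 6: P(6, 57) = 6441. ✓
s = 8: P(8, 46) = 6256 and P(8, 47) = 6533; 6441 is not s-gonal.
s = 10: P(10, 40) = 6280 and P(10, 41) = 6601; 6441 is not s-gonal.
s = 11: P(11, 38) = 6365 and P(11, 39) = 6708; 6441 is not s-gonal.
s = 12: P(12, 36) = 6336 and P(12, 37) = 6697; 6441 is not s-gonal.
Hits: s ∈ {3, 6} → 2.

2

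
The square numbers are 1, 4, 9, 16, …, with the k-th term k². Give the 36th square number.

1296

The 36th square number is n² with n = 36.
36² = 1296.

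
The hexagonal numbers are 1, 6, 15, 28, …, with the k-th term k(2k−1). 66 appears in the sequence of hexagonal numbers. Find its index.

6

Set n(2n−1) = 66, giving 2n² − n − 66 = 0.
So n = (1 + 23) / 4 = 24/4 = 6.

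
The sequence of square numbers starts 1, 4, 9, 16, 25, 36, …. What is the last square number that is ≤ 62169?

62001

Solve n² ≤ 62169 for integer n.
n = 249 gives 62001 ≤ 62169, while n = 250 gives 62500 > 62169; so the answer is 62001.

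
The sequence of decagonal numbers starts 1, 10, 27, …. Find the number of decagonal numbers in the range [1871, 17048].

The n-th decagonal number is n(4n−3).
Smallest index with value ≥ 1871: n = 23 (giving 2047).
Largest index with value ≤ 17048: n = 65 (giving 16705).
Indices 23 through 65: 43 terms.

43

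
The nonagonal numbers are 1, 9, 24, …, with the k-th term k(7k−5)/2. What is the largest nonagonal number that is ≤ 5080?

4959

Solve n(7n−5)/2 ≤ 5080 for integer n.
n = 38 gives 4959 ≤ 5080, while n = 39 gives 5226 > 5080; so the answer is 4959.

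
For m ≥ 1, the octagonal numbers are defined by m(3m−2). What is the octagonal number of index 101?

30401

The 101st octagonal number is n(3n−2) with n = 101.
101·(3·101 − 2) = 101·301 = 30401.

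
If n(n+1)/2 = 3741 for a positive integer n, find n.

Set n(n+1)/2 = 3741, giving n² + n − 7482 = 0.
The discriminant is 1 + 8·3741 = 29929, and √29929 = 173.
So n = (-1 + 173) / 2 = 172/2 = 86.
Check: 86·87/2 = 3741. ✓

86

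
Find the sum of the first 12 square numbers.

650

Σ_{i=1}^{12} i² = 12·13·25/6 = 650.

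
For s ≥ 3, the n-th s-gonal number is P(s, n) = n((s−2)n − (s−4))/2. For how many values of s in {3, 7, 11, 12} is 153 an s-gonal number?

s = 3: P(3, 17) = 153. ✓
s = 7: P(7, 8) = 148 and P(7, 9) = 189; 153 is not s-gonal.
s = 11: P(11, 6) = 141 and P(11, 7) = 196; 153 is not s-gonal.
s = 12: P(12, 5) = 105 and P(12, 6) = 156; 153 is not s-gonal.
Hits: s ∈ {3} → 1.

1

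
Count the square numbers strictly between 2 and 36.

4

The n-th square number is n².
Smallest index with value > 2: n = 2 (giving 4).
Largest index with value < 36: n = 5 (giving 25).
Indices 2 through 5: 4 terms.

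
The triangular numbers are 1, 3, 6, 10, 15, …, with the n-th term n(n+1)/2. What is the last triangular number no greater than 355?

Solve n(n+1)/2 ≤ 355 for integer n.
n = 26 gives 351 ≤ 355, while n = 27 gives 378 > 355; so the answer is 351.

351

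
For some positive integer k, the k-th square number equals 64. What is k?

We need n² = 64, so n = √64 = 8.

8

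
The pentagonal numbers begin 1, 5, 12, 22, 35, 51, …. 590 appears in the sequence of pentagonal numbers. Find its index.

20

Set n(3n−1)/2 = 590, giving 3n² − n − 1180 = 0.
So n = (1 + 119) / 6 = 120/6 = 20.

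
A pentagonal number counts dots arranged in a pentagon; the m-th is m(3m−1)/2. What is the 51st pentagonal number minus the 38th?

1729

51·(3·51 − 1)/2 = 3876 and 38·(3·38 − 1)/2 = 2147.
Difference: 3876 − 2147 = 1729.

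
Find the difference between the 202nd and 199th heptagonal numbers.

202·(5·202 − 3)/2 = 101707 and 199·(5·199 − 3)/2 = 98704.
Difference: 101707 − 98704 = 3003.

3003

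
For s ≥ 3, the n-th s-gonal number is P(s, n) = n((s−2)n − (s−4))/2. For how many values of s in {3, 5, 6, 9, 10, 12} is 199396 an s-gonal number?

2

s = 3: P(3, 631) = 199396. ✓
s = 5: P(5, 364) = 198562 and P(5, 365) = 199655; 199396 is not s-gonal.
s = 6: P(6, 316) = 199396. ✓
s = 9: P(9, 239) = 199326 and P(9, 240) = 201000; 199396 is not s-gonal.
s = 10: P(10, 223) = 198247 and P(10, 224) = 200032; 199396 is not s-gonal.
s = 12: P(12, 200) = 199200 and P(12, 201) = 201201; 199396 is not s-gonal.
Hits: s ∈ {3, 6} → 2.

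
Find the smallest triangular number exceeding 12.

Solve n(n+1)/2 > 12 for integer n.
The largest n with value ≤ 12 is 4 (since 10 ≤ 12 < 15), so the first above is n = 5, value 15.

15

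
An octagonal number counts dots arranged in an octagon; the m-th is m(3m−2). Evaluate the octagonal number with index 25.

25·(3·25 − 2) = 25·73 = 1825.

1825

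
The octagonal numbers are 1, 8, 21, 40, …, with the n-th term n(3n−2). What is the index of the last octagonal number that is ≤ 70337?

153

Solve n(3n−2) ≤ 70337 for integer n.
n = 153 gives 69921 ≤ 70337, while n = 154 gives 70840 > 70337; so the answer is index 153.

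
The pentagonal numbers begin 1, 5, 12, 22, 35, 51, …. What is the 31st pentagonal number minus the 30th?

Consecutive pentagonal numbers differ by 3n − 2: here 3·31 − 2 = 91.

91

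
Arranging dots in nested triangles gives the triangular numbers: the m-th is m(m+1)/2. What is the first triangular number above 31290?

Solve n(n+1)/2 > 31290 for integer n.
The largest n with value ≤ 31290 is 249 (since 31125 ≤ 31290 < 31375), so the first above is n = 250, value 31375.

31375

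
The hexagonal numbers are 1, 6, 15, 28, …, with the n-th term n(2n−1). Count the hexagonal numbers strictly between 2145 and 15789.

56

The n-th hexagonal number is n(2n−1).
Smallest index with value > 2145: n = 34 (giving 2278).
Largest index with value < 15789: n = 89 (giving 15753).
Indices 34 through 89: 56 terms.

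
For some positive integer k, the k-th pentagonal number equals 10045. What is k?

Set n(3n−1)/2 = 10045, giving 3n² − n − 20090 = 0.
The discriminant is 1 + 24·10045 = 241081, and √241081 = 491.
So n = (1 + 491) / 6 = 492/6 = 82.

82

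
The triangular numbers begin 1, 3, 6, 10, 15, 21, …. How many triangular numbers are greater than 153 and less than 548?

The n-th triangular number is n(n+1)/2.
Smallest index with value > 153: n = 18 (giving 171).
Largest index with value < 548: n = 32 (giving 528).
Indices 18 through 32: 15 terms.

15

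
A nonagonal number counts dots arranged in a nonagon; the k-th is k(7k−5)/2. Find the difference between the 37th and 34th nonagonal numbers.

37·(7·37 − 5)/2 = 4699 and 34·(7·34 − 5)/2 = 3961.
Difference: 4699 − 3961 = 738.

738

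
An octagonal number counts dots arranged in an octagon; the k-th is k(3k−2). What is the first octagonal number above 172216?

Solve n(3n−2) > 172216 for integer n.
The largest n with value ≤ 172216 is 239 (since 170885 ≤ 172216 < 172320), so the first above is n = 240, value 172320.

172320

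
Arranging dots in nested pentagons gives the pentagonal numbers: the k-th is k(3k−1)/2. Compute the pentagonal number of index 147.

147·(3·147 − 1)/2 = 147·440/2 = 147·220 = 32340.

32340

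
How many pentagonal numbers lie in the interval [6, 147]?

8

The n-th pentagonal number is n(3n−1)/2.
Smallest index with value ≥ 6: n = 3 (giving 12).
Largest index with value ≤ 147: n = 10 (giving 145).
Indices 3 through 10: 8 terms.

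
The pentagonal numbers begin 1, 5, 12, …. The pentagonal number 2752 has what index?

43

Set n(3n−1)/2 = 2752, giving 3n² − n − 5504 = 0.
The discriminant is 1 + 24·2752 = 66049, and √66049 = 257.
So n = (1 + 257) / 6 = 258/6 = 43.
Check: 43·(3·43 − 1)/2 = 2752. ✓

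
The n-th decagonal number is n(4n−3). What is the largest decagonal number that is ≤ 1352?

Solve n(4n−3) ≤ 1352 for integer n.
n = 18 gives 1242 ≤ 1352, while n = 19 gives 1387 > 1352; so the answer is 1242.

1242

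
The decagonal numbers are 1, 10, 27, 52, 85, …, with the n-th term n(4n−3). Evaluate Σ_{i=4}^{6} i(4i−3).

Σ i(4i−3) = 4Σi² − 3Σi over i = 4..6.
Σi = 21 − 6 = 15 and Σi² = 91 − 14 = 77.
4·77 − 3·15 = 263.

263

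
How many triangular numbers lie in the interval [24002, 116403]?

264

The n-th triangular number is n(n+1)/2.
Smallest index with value ≥ 24002: n = 219 (giving 24090).
Largest index with value ≤ 116403: n = 482 (giving 116403).
Indices 219 through 482: 264 terms.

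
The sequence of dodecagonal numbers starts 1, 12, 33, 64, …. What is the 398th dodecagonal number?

The 398th dodecagonal number is n(5n−4) with n = 398.
398·(5·398 − 4) = 398·1986 = 790428.

790428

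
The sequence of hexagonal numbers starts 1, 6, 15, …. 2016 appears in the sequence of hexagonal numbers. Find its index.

Set n(2n−1) = 2016, giving 2n² − n − 2016 = 0.
The discriminant is 1 + 8·2016 = 16129, and √16129 = 127.
So n = (1 + 127) / 4 = 128/4 = 32.

32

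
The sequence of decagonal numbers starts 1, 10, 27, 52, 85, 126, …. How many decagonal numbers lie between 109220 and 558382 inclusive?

The n-th decagonal number is n(4n−3).
Smallest index with value ≥ 109220: n = 166 (giving 109726).
Largest index with value ≤ 558382: n = 374 (giving 558382).
Indices 166 through 374: 209 terms.

209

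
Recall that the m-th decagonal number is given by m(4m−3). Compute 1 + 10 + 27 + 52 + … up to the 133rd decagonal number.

3145583

Σ i(4i−3) = 4Σi² − 3Σi over i = 1..133.
Σi = 8911 and Σi² = 793079.
4·793079 − 3·8911 = 3145583.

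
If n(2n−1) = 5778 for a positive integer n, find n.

Set n(2n−1) = 5778, giving 2n² − n − 5778 = 0.
The discriminant is 1 + 8·5778 = 46225, and √46225 = 215.
So n = (1 + 215) / 4 = 216/4 = 54.
Check: 54·(2·54 − 1) = 5778. ✓

54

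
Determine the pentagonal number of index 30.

1335

The 30th pentagonal number is n(3n−1)/2 with n = 30.
30·(3·30 − 1)/2 = 30·89/2 = 1335.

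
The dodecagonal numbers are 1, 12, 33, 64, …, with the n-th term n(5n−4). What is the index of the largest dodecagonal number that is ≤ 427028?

292

Solve n(5n−4) ≤ 427028 for integer n.
n = 292 gives 425152 ≤ 427028, while n = 293 gives 428073 > 427028; so the answer is index 292.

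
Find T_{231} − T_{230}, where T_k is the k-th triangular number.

231

Consecutive triangular numbers differ by n: T_{231} − T_{230} = 231.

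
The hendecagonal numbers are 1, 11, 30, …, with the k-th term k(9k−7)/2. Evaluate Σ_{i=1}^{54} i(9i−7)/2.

Σ i(9i−7)/2 = (9Σi² − 7Σi) / 2 over i = 1..54.
Σi = 1485 and Σi² = 53955.
(9·53955 − 7·1485) / 2 = 475200/2 = 237600.

237600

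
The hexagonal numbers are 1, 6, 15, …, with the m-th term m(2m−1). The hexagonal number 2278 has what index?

Set n(2n−1) = 2278, giving 2n² − n − 2278 = 0.
The discriminant is 1 + 8·2278 = 18225, and √18225 = 135.
So n = (1 + 135) / 4 = 136/4 = 34.
Check: 34·(2·34 − 1) = 2278. ✓

34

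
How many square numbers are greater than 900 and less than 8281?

The n-th square number is n².
Smallest index with value > 900: n = 31 (giving 961).
Largest index with value < 8281: n = 90 (giving 8100).
Indices 31 through 90: 60 terms.

60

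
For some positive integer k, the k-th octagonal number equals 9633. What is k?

57

Set n(3n−2) = 9633, giving 3n² − 2n − 9633 = 0.
The discriminant is 4 + 12·9633 = 115600, and √115600 = 340.
So n = (2 + 340) / 6 = 342/6 = 57.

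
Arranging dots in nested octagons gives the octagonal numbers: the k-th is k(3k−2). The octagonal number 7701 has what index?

51

Set n(3n−2) = 7701, giving 3n² − 2n − 7701 = 0.
So n = (2 + 304) / 6 = 306/6 = 51.
Check: 51·(3·51 − 2) = 7701. ✓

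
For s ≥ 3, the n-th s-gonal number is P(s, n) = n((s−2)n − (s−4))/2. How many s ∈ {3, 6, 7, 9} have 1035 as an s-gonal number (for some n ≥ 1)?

2

s = 3: P(3, 45) = 1035. ✓
s = 6: P(6, 23) = 1035. ✓
s = 7: P(7, 20) = 970 and P(7, 21) = 1071; 1035 is not s-gonal.
s = 9: P(9, 17) = 969 and P(9, 18) = 1089; 1035 is not s-gonal.
Hits: s ∈ {3, 6} → 2.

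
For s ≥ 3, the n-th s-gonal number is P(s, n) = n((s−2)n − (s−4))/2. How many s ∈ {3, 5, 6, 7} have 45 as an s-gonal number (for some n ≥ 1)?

2

s = 3: P(3, 9) = 45. ✓
s = 5: P(5, 5) = 35 and P(5, 6) = 51; 45 is not s-gonal.
s = 6: P(6, 5) = 45. ✓
s = 7: P(7, 4) = 34 and P(7, 5) = 55; 45 is not s-gonal.
Hits: s ∈ {3, 6} → 2.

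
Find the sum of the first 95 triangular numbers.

Σ i(i+1)/2 = (Σi² + Σi) / 2 over i = 1..95.
Σi = 4560 and Σi² = 290320.
(1·290320 + 1·4560) / 2 = 294880/2 = 147440.

147440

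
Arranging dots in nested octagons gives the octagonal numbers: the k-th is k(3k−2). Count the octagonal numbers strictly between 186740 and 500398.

159

The n-th octagonal number is n(3n−2).
Smallest index with value > 186740: n = 250 (giving 187000).
Largest index with value < 500398: n = 408 (giving 498576).
Indices 250 through 408: 159 terms.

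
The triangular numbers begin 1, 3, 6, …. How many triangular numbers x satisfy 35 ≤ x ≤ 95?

The n-th triangular number is n(n+1)/2.
Smallest index with value ≥ 35: n = 8 (giving 36).
Largest index with value ≤ 95: n = 13 (giving 91).
Indices 8 through 13: 6 terms.

6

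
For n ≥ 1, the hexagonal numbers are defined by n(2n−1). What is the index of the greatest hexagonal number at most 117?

7

Solve n(2n−1) ≤ 117 for integer n.
n = 7 gives 91 ≤ 117, while n = 8 gives 120 > 117; so the answer is index 7.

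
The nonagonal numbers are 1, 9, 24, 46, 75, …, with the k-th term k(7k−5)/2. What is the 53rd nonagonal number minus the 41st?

3918

53·(7·53 − 5)/2 = 9699 and 41·(7·41 − 5)/2 = 5781.
Difference: 9699 − 5781 = 3918.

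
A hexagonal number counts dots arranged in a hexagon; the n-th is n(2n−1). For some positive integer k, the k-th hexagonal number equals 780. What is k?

20

Set n(2n−1) = 780, giving 2n² − n − 780 = 0.
So n = (1 + 79) / 4 = 80/4 = 20.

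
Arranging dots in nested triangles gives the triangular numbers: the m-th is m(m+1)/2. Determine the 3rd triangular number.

6

The 3rd triangular number is n(n+1)/2 with n = 3.
3·4/2 = 12/2 = 6.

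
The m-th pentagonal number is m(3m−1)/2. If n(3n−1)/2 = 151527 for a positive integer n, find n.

318

Set n(3n−1)/2 = 151527, giving 3n² − n − 303054 = 0.
The discriminant is 1 + 24·151527 = 3636649, and √3636649 = 1907.
So n = (1 + 1907) / 6 = 1908/6 = 318.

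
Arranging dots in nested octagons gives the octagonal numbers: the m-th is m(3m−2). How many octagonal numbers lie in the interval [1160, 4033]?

The n-th octagonal number is n(3n−2).
Smallest index with value ≥ 1160: n = 20 (giving 1160).
Largest index with value ≤ 4033: n = 37 (giving 4033).
Indices 20 through 37: 18 terms.

18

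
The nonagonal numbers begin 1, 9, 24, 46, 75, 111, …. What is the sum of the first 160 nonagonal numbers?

Σ i(7i−5)/2 = (7Σi² − 5Σi) / 2 over i = 1..160.
Σi = 12880 and Σi² = 1378160.
(7·1378160 − 5·12880) / 2 = 9582720/2 = 4791360.

4791360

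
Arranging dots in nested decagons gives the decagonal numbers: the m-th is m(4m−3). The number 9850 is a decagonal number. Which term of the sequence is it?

50

Set n(4n−3) = 9850, giving 4n² − 3n − 9850 = 0.
The discriminant is 9 + 16·9850 = 157609, and √157609 = 397.
So n = (3 + 397) / 8 = 400/8 = 50.
Check: 50·(4·50 − 3) = 9850. ✓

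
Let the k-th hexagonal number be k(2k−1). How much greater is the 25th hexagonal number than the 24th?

Consecutive hexagonal numbers differ by 4n − 3: here 4·25 − 3 = 97.

97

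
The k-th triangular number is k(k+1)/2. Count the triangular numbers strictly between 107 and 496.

The n-th triangular number is n(n+1)/2.
Smallest index with value > 107: n = 15 (giving 120).
Largest index with value < 496: n = 30 (giving 465).
Indices 15 through 30: 16 terms.

16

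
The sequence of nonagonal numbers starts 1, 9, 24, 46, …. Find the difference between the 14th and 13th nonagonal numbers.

Consecutive nonagonal numbers differ by 7n − 6: here 7·14 − 6 = 92.

92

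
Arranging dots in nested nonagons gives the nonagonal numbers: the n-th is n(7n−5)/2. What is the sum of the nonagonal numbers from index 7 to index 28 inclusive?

25718

Σ i(7i−5)/2 = (7Σi² − 5Σi) / 2 over i = 7..28.
Σi = 406 − 21 = 385 and Σi² = 7714 − 91 = 7623.
(7·7623 − 5·385) / 2 = 51436/2 = 25718.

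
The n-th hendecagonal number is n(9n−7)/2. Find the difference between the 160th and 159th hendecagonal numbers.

Consecutive hendecagonal numbers differ by 9n − 8: here 9·160 − 8 = 1432.

1432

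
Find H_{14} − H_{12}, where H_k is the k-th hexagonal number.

102

14·(2·14 − 1) = 378 and 12·(2·12 − 1) = 276.
Difference: 378 − 276 = 102.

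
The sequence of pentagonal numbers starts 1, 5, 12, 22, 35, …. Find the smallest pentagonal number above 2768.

Solve n(3n−1)/2 > 2768 for integer n.
The largest n with value ≤ 2768 is 43 (since 2752 ≤ 2768 < 2882), so the first above is n = 44, value 2882.

2882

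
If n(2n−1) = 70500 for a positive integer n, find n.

Set n(2n−1) = 70500, giving 2n² − n − 70500 = 0.
The discriminant is 1 + 8·70500 = 564001, and √564001 = 751.
So n = (1 + 751) / 4 = 752/4 = 188.

188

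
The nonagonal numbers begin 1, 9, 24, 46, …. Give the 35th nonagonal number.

4200

The 35th nonagonal number is n(7n−5)/2 with n = 35.
35·(7·35 − 5)/2 = 35·240/2 = 35·120 = 4200.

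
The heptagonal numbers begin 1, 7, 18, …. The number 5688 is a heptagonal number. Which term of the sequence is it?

48

Set n(5n−3)/2 = 5688, giving 5n² − 3n − 11376 = 0.
The discriminant is 9 + 40·5688 = 227529, and √227529 = 477.
So n = (3 + 477) / 10 = 480/10 = 48.
Check: 48·(5·48 − 3)/2 = 5688. ✓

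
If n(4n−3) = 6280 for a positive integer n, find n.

40

Set n(4n−3) = 6280, giving 4n² − 3n − 6280 = 0.
The discriminant is 9 + 16·6280 = 100489, and √100489 = 317.
So n = (3 + 317) / 8 = 320/8 = 40.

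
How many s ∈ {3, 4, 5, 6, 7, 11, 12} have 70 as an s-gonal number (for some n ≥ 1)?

s = 3: P(3, 11) = 66 and P(3, 12) = 78; 70 is not s-gonal.
s = 4: P(4, 8) = 64 and P(4, 9) = 81; 70 is not s-gonal.
s = 5: P(5, 7) = 70. ✓
s = 6: P(6, 6) = 66 and P(6, 7) = 91; 70 is not s-gonal.
s = 7: P(7, 5) = 55 and P(7, 6) = 81; 70 is not s-gonal.
s = 11: P(11, 4) = 58 and P(11, 5) = 95; 70 is not s-gonal.
s = 12: P(12, 4) = 64 and P(12, 5) = 105; 70 is not s-gonal.
Hits: s ∈ {5} → 1.

1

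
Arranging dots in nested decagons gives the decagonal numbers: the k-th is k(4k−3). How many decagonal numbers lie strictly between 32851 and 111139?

76

The n-th decagonal number is n(4n−3).
Smallest index with value > 32851: n = 92 (giving 33580).
Largest index with value < 111139: n = 167 (giving 111055).
Indices 92 through 167: 76 terms.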